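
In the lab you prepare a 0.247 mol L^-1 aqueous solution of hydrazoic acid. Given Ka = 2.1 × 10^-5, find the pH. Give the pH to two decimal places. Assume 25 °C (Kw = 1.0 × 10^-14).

pH = 2.64

HN3 ⇌ N3- + H+
From the ICE table, Ka = [H+]²/(0.247 − [H+]) = 2.1 × 10^-5.
Assume [H+] ≪ 0.247: [H+] ≈ √(2.1 × 10^-5 × 0.247) = 2.28 × 10^-3 M
Check: 0.92% ionized — well under 5%, approximation valid.
pH = −log[H+] = −log(2.28 × 10^-3) = 2.64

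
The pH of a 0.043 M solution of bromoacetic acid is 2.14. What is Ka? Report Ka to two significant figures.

[H+] = 10^(-2.14) = 7.24 × 10^-3 M
At equilibrium [HA] = 0.043 − 7.24 × 10^-3 = 3.58 × 10^-2 M
Ka = [H+][A-]/[HA] = (7.24 × 10^-3)² / 3.58 × 10^-2 = 1.5 × 10^-3

Ka = 1.5 × 10^-3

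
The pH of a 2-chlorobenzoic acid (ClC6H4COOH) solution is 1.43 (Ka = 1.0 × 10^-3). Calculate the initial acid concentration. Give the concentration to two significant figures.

[H+] = 10^(-1.43) = 3.72 × 10^-2 M = x
Ka = x²/(C₀ − x) ⇒ C₀ = x + x²/Ka
C₀ = 3.72 × 10^-2 + (3.72 × 10^-2)²/(1.0 × 10^-3) = 1.42 M

C₀ = 1.4 M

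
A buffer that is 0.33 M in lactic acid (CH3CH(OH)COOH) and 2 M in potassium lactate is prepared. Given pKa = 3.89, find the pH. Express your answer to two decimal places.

Henderson–Hasselbalch: pH = pKa + log([CH3CH(OH)COO-]/[CH3CH(OH)COOH]) = 3.89 + log(2/0.33)
pH = 3.89 + (+0.783) = 4.67

pH = 4.67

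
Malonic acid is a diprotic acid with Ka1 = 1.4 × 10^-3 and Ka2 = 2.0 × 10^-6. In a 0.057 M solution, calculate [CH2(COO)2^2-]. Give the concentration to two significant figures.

First ionization gives [H+] ≈ [CH2(COOH)COO-] = 8.26 × 10^-3 M.
Second step: Ka2 = [H+][CH2(COO)2^2-]/[CH2(COOH)COO-] ≈ [CH2(COO)2^2-] (since [H+] ≈ [CH2(COOH)COO-]).
So [CH2(COO)2^2-] ≈ Ka2.

2.0 × 10^-6 M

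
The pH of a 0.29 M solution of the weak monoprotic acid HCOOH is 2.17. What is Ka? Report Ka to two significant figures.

[H+] = 10^(-2.17) = 6.76 × 10^-3 M
At equilibrium [HA] = 0.29 − 6.76 × 10^-3 = 2.83 × 10^-1 M
Ka = [H+][A-]/[HA] = (6.76 × 10^-3)² / 2.83 × 10^-1 = 1.6 × 10^-4

Ka = 1.6 × 10^-4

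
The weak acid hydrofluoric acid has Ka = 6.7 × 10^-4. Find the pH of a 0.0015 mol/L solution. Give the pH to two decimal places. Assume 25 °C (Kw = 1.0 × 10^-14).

pH = 3.14

HF ⇌ F- + H+
From the ICE table, Ka = [H+]²/(0.0015 − [H+]) = 6.7 × 10^-4.
The 5% rule fails; solving [H+]² + Ka·[H+] − Ka·C₀ = 0 exactly:
[H+] = (−Ka + √(Ka² + 4·Ka·C₀))/2 = 7.22 × 10^-4 M
pH = −log(7.22 × 10^-4) = 3.14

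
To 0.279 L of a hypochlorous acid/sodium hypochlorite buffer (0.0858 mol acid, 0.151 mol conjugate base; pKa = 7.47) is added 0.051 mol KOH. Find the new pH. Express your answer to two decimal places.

After neutralization: n(HOCl) = 0.0348 mol, n(OCl-) = 0.202 mol.
pH = pKa + log([A⁻]/[HA]) = 7.47 + log(0.202/0.0348) = 7.47 +0.764

pH = 8.23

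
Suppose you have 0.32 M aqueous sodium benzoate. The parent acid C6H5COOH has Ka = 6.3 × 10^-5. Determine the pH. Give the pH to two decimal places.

C6H5COO- is the conjugate base of the weak acid C6H5COOH.
Kb = Kw/Ka = 1.0×10^-14 / 6.3 × 10^-5 = 1.59 × 10^-10
Kb = [OH-]²/(0.32 − [OH-]) = 1.59 × 10^-10
Since Kb ≪ C₀, [OH-] ≈ √(Kb·C₀) = 7.13 × 10^-6 M.
Check: 0.0022% ionized — well under 5%, approximation valid.
pOH = 5.15, so pH = 14.00 − pOH = 8.85

pH = 8.85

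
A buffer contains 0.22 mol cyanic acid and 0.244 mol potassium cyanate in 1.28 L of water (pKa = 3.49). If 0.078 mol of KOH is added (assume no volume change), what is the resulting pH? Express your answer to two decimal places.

pH = 3.85

After neutralization: n(HOCN) = 0.142 mol, n(OCN-) = 0.322 mol.
Henderson–Hasselbalch with mole ratio 0.322/0.142: pH = 3.49 + (+0.356)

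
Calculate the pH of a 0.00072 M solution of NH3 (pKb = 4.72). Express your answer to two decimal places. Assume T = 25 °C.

pH = 10.03

NH3 + H2O ⇌ NH4+ + OH-
Kb = 10^(−4.72) = 1.91 × 10^-5
Kb = x²/(0.00072 − x) = 1.91 × 10^-5
The 5% rule fails; solving x² + Kb·x − Kb·C₀ = 0 exactly:
x = [−1.91e-05 + √(1.91e-05² + 5.5e-08)]/2 = 1.08 × 10^-4 M
pOH = 3.97, so pH = 14.00 − pOH = 10.03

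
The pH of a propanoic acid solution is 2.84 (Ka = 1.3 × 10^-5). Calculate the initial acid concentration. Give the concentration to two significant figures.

[H+] = 10^(-2.84) = 1.45 × 10^-3 M = x
Ka = x²/(C₀ − x) ⇒ C₀ = x + x²/Ka
C₀ = 1.45 × 10^-3 + (1.45 × 10^-3)²/(1.3 × 10^-5) = 1.63 × 10^-1 M

C₀ = 1.6 × 10^-1 M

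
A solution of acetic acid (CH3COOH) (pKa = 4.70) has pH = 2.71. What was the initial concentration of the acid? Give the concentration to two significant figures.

[H+] = 10^(-2.71) = 1.95 × 10^-3 M = x
Ka = 10^(−4.70) = 2.00 × 10^-5
Ka = x²/(C₀ − x) ⇒ C₀ = x + x²/Ka
C₀ = 1.95 × 10^-3 + (1.95 × 10^-3)²/(2.00 × 10^-5) = 1.92 × 10^-1 M

C₀ = 1.9 × 10^-1 M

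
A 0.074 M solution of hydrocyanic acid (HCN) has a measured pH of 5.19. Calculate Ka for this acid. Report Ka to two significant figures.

Ka = 5.6 × 10^-10

[H+] = 10^(-5.19) = 6.46 × 10^-6 M
At equilibrium [HA] = 0.074 − 6.46 × 10^-6 = 7.40 × 10^-2 M
Ka = [H+][A-]/[HA] = (6.46 × 10^-6)² / 7.40 × 10^-2 = 5.6 × 10^-10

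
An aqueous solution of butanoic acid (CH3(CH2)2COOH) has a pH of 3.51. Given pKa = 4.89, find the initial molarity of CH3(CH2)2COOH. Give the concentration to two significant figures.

C₀ = 7.7 × 10^-3 M

[H+] = 10^(-3.51) = 3.09 × 10^-4 M = x
Ka = 10^(−4.89) = 1.29 × 10^-5
Ka = x²/(C₀ − x) ⇒ C₀ = x + x²/Ka
C₀ = 3.09 × 10^-4 + (3.09 × 10^-4)²/(1.29 × 10^-5) = 7.71 × 10^-3 M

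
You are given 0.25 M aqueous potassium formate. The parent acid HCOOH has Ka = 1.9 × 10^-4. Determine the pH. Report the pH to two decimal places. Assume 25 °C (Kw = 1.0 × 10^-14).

pH = 8.56

HCOO- is the conjugate base of the weak acid HCOOH.
Kb = Kw/Ka = 1.0×10^-14 / 1.9 × 10^-4 = 5.26 × 10^-11
From the ICE table, Kb = [OH-]²/(0.25 − [OH-]) = 5.26 × 10^-11.
Assume [OH-] ≪ 0.25: [OH-] ≈ √(5.26 × 10^-11 × 0.25) = 3.63 × 10^-6 M
Check: 0.0015% ionized — well under 5%, approximation valid.
pOH = −log(3.63 × 10^-6) = 5.44; pH = 14.00 − 5.44 = 8.56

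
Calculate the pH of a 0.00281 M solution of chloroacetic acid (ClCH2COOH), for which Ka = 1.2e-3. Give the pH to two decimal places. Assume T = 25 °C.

ClCH2COOH ⇌ ClCH2COO- + H+
From the ICE table, Ka = [H+]²/(0.00281 − [H+]) = 1.2 × 10^-3.
[H+] is not negligible relative to C₀; solve [H+]² + 0.0012·[H+] − 3.37e-06 = 0.
[H+] = [−0.0012 + √(0.0012² + 1.35e-05)]/2 = 1.33 × 10^-3 M
pH = −log[H+] = −log(1.33 × 10^-3) = 2.88

pH = 2.88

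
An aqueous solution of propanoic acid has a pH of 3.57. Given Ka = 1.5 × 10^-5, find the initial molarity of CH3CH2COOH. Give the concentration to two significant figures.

C₀ = 5.1 × 10^-3 M

[H+] = 10^(-3.57) = 2.69 × 10^-4 M = x
Ka = x²/(C₀ − x) ⇒ C₀ = x + x²/Ka
C₀ = 2.69 × 10^-4 + (2.69 × 10^-4)²/(1.5 × 10^-5) = 5.09 × 10^-3 M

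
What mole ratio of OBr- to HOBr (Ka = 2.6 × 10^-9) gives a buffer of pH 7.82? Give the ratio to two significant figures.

pKa = -log(2.6 × 10^-9) = 8.585
pH = pKa + log(r) ⇒ log(r) = 7.82 − 8.585 = -0.765
r = [OBr-]/[HOBr] = 10^(-0.765) = 0.172

ratio = 0.17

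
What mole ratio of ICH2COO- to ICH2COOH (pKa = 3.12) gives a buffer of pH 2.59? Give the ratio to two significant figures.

pH = pKa + log(r) ⇒ log(r) = 2.59 − 3.12 = -0.53
r = [ICH2COO-]/[ICH2COOH] = 10^(-0.53) = 0.295

ratio = 0.30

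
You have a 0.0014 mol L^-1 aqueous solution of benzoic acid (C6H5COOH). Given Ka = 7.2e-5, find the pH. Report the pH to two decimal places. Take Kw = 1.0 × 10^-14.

C6H5COOH ⇌ C6H5COO- + H+
Ka = [H+]²/(0.0014 − [H+]) = 7.2 × 10^-5
The 5% rule fails; solving [H+]² + Ka·[H+] − Ka·C₀ = 0 exactly:
[H+] = (−Ka + √(Ka² + 4·Ka·C₀))/2 = 2.84 × 10^-4 M
pH = −log[H+] = −log(2.84 × 10^-4) = 3.55

pH = 3.55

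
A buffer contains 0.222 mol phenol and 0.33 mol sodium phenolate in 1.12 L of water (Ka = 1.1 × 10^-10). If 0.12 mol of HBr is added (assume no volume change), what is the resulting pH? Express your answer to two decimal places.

pH = 9.75

After neutralization: n(C6H5OH) = 0.342 mol, n(C6H5O-) = 0.21 mol.
pKa = −log(1.1 × 10^-10) = 9.959
Henderson–Hasselbalch with mole ratio 0.21/0.342: pH = 9.959 + (-0.212)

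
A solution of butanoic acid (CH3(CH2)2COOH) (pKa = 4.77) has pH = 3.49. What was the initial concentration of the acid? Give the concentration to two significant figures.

[H+] = 10^(-3.49) = 3.24 × 10^-4 M = x
Ka = 10^(−4.77) = 1.70 × 10^-5
Ka = x²/(C₀ − x) ⇒ C₀ = x + x²/Ka
C₀ = 3.24 × 10^-4 + (3.24 × 10^-4)²/(1.70 × 10^-5) = 6.50 × 10^-3 M

C₀ = 6.5 × 10^-3 M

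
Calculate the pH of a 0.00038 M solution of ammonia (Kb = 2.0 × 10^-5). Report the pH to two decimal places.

pH = 9.89

NH3 + H2O ⇌ NH4+ + OH-
From the ICE table, Kb = x²/(0.00038 − x) = 2.0 × 10^-5.
x is not negligible relative to C₀; solve x² + 2e-05·x − 7.6e-09 = 0.
x = (−Kb + √(Kb² + 4·Kb·C₀))/2 = 7.77 × 10^-5 M
pOH = 4.11, so pH = 14.00 − pOH = 9.89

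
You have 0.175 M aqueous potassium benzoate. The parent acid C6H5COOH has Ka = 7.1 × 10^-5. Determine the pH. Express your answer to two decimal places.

C6H5COO- is the conjugate base of the weak acid C6H5COOH.
Kb = Kw/Ka = 1.0×10^-14 / 7.1 × 10^-5 = 1.41 × 10^-10
Let x = [OH-] at equilibrium. Kb = x²/(0.175 − x).
Assume x ≪ 0.175: x ≈ √(1.41 × 10^-10 × 0.175) = 4.97 × 10^-6 M
(x/C₀ = 0.0028% < 5%, so the approximation holds.)
pOH = 5.30, so pH = 14.00 − pOH = 8.70

pH = 8.70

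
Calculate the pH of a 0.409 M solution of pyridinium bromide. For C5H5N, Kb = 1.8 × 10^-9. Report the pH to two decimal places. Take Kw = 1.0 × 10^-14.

C5H5NH+ is the conjugate acid of the weak base C5H5N.
Ka = Kw/Kb = 1.0×10^-14 / 1.8 × 10^-9 = 5.56 × 10^-6
Ka = [H+]²/(0.409 − [H+]) = 5.56 × 10^-6
Since Ka ≪ C₀, [H+] ≈ √(Ka·C₀) = 1.51 × 10^-3 M.
Check: 0.37% ionized — well under 5%, approximation valid.
pH = −log[H+] = −log(1.51 × 10^-3) = 2.82

pH = 2.82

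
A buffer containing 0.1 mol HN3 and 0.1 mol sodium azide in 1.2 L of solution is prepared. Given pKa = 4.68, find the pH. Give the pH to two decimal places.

pH = pKa + log([A⁻]/[HA]) = 4.68 + log(0.1/0.1)
pH = 4.68 + (+0.000) = 4.68

pH = 4.68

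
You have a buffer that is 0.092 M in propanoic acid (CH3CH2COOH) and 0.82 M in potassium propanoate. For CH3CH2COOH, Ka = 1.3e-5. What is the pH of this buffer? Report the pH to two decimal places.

pKa = −log(1.3 × 10^-5) = 4.886
Using pH = pKa + log([base]/[acid]) with [base]/[acid] = 0.82/0.092:
pH = 4.886 + (+0.950) = 5.84

pH = 5.84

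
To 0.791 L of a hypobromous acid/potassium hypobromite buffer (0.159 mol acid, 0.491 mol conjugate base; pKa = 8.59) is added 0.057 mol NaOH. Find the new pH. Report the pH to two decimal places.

pH = 9.32

OH- converts HOBr to OBr-: HOBr → 0.102 mol, OBr- → 0.548 mol.
pH = pKa + log(n_OBr-/n_HOBr) = 8.59 + log(0.548/0.102) = 8.59 + (+0.730)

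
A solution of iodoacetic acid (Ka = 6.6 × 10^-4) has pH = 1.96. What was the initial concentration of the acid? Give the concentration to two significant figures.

[H+] = 10^(-1.96) = 1.10 × 10^-2 M = x
Ka = x²/(C₀ − x) ⇒ C₀ = x + x²/Ka
C₀ = 1.10 × 10^-2 + (1.10 × 10^-2)²/(6.6 × 10^-4) = 1.94 × 10^-1 M

C₀ = 1.9 × 10^-1 M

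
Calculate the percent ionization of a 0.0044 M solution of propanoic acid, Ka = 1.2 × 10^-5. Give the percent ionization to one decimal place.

CH3CH2COOH ⇌ CH3CH2COO- + H+; let x = [H+] at equilibrium.
Ka = x²/(C₀ − x); solving the quadratic gives x = 2.24 × 10^-4 M.
Fraction ionized = 2.24 × 10^-4 / 0.0044 = 0.0509 → 5.1%

5.1%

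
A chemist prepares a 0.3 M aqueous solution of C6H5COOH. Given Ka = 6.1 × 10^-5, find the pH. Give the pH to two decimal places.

C6H5COOH ⇌ C6H5COO- + H+
Ka = x²/(0.3 − x) = 6.1 × 10^-5
Since Ka ≪ C₀, x ≈ √(Ka·C₀) = 4.28 × 10^-3 M.
Check: 1.4% ionized — well under 5%, approximation valid.
pH = −log(4.28 × 10^-3) = 2.37

pH = 2.37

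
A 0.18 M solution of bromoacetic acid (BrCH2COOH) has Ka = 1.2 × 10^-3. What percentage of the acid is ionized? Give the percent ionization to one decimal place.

7.8%

BrCH2COOH ⇌ BrCH2COO- + H+; let x = [H+] at equilibrium.
Ka = x²/(C₀ − x); solving the quadratic gives x = 1.41 × 10^-2 M.
Fraction ionized = 1.41 × 10^-2 / 0.18 = 0.0783 → 7.8%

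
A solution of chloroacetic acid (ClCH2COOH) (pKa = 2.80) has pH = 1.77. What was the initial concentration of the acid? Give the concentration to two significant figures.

[H+] = 10^(-1.77) = 1.70 × 10^-2 M = x
Ka = 10^(−2.80) = 1.58 × 10^-3
Ka = x²/(C₀ − x) ⇒ C₀ = x + x²/Ka
C₀ = 1.70 × 10^-2 + (1.70 × 10^-2)²/(1.58 × 10^-3) = 2.00 × 10^-1 M

C₀ = 2.0 × 10^-1 M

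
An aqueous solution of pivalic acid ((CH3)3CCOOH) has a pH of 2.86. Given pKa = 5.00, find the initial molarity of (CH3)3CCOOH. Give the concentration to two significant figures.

[H+] = 10^(-2.86) = 1.38 × 10^-3 M = x
Ka = 10^(−5.00) = 1.00 × 10^-5
Ka = x²/(C₀ − x) ⇒ C₀ = x + x²/Ka
C₀ = 1.38 × 10^-3 + (1.38 × 10^-3)²/(1.00 × 10^-5) = 1.92 × 10^-1 M

C₀ = 1.9 × 10^-1 M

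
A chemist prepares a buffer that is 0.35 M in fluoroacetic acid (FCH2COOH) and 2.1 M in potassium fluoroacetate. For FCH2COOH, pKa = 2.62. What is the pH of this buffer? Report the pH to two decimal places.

Henderson–Hasselbalch: pH = pKa + log([FCH2COO-]/[FCH2COOH]) = 2.62 + log(2.1/0.35)
pH = 2.62 + (+0.778) = 3.40

pH = 3.40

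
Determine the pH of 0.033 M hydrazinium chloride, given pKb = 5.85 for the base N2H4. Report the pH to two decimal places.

pH = 4.82

N2H5+ is the conjugate acid of the weak base N2H4.
Kb = 10^(−5.85) = 1.41 × 10^-6
Ka = Kw/Kb = 1.0×10^-14 / 1.41 × 10^-6 = 7.09 × 10^-9
From the ICE table, Ka = [H+]²/(0.033 − [H+]) = 7.09 × 10^-9.
Assume [H+] ≪ 0.033: [H+] ≈ √(7.09 × 10^-9 × 0.033) = 1.53 × 10^-5 M
pH = −log(1.53 × 10^-5) = 4.82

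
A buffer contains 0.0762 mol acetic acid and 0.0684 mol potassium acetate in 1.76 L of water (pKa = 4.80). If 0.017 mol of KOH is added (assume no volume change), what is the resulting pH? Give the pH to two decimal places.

After neutralization: n(CH3COOH) = 0.0592 mol, n(CH3COO-) = 0.0854 mol.
Henderson–Hasselbalch with mole ratio 0.0854/0.0592: pH = 4.80 + (+0.159)

pH = 4.96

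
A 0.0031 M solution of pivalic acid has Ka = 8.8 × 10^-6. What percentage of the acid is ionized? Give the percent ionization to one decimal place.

5.2%

(CH3)3CCOOH ⇌ (CH3)3CCOO- + H+; let x = [H+] at equilibrium.
Solve x² + 8.8e-06x − 2.73e-08 = 0 → x = 1.61 × 10^-4 M
% ionization = x/C₀ × 100% = 1.61 × 10^-4/0.0031 × 100% = 5.2%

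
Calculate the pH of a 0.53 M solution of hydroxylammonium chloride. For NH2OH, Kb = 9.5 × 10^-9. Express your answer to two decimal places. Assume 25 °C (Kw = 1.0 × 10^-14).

NH3OH+ is the conjugate acid of the weak base NH2OH.
Ka = Kw/Kb = 1.0×10^-14 / 9.5 × 10^-9 = 1.05 × 10^-6
From the ICE table, Ka = x²/(0.53 − x) = 1.05 × 10^-6.
Since Ka ≪ C₀, x ≈ √(Ka·C₀) = 7.46 × 10^-4 M.
(x/C₀ = 0.14% < 5%, so the approximation holds.)
pH = −log(7.46 × 10^-4) = 3.13

pH = 3.13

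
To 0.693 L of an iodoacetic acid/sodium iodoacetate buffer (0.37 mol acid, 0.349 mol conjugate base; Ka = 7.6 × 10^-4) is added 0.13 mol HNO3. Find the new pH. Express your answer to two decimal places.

pH = 2.76

Added H+ converts ICH2COO- to ICH2COOH: ICH2COOH → 0.5 mol, ICH2COO- → 0.219 mol.
pKa = −log(7.6 × 10^-4) = 3.119
pH = pKa + log(n_ICH2COO-/n_ICH2COOH) = 3.119 + log(0.219/0.5) = 3.119 + (-0.359)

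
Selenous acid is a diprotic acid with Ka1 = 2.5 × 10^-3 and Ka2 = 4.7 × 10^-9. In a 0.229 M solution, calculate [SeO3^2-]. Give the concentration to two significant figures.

First ionization gives [H+] ≈ [HSeO3-] = 2.27 × 10^-2 M.
Second step: Ka2 = [H+][SeO3^2-]/[HSeO3-] ≈ [SeO3^2-] (since [H+] ≈ [HSeO3-]).
So [SeO3^2-] ≈ Ka2.

4.7 × 10^-9 M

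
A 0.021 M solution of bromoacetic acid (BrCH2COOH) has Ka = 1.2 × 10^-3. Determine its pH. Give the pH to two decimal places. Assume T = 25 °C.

pH = 2.35

BrCH2COOH ⇌ BrCH2COO- + H+
Ka = x²/(0.021 − x) = 1.2 × 10^-3
The 5% rule fails; solving x² + Ka·x − Ka·C₀ = 0 exactly:
x = [−0.0012 + √(0.0012² + 0.000101)]/2 = 4.46 × 10^-3 M
pH = −log(4.46 × 10^-3) = 2.35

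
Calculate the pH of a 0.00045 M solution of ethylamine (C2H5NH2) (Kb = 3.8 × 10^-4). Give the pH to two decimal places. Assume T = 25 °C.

pH = 10.42

C2H5NH2 + H2O ⇌ C2H5NH3+ + OH-
From the ICE table, Kb = x²/(0.00045 − x) = 3.8 × 10^-4.
The 5% rule fails; solving x² + Kb·x − Kb·C₀ = 0 exactly:
x = [−0.00038 + √(0.00038² + 6.84e-07)]/2 = 2.65 × 10^-4 M
pOH = −log(2.65 × 10^-4) = 3.58; pH = 14.00 − 3.58 = 10.42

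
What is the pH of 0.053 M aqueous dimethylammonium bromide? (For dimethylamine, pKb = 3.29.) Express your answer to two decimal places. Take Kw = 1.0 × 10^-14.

pH = 5.99

(CH3)2NH2+ is the conjugate acid of the weak base (CH3)2NH.
Kb = 10^(−3.29) = 5.13 × 10^-4
Ka = Kw/Kb = 1.0×10^-14 / 5.13 × 10^-4 = 1.95 × 10^-11
Ka = [H+]²/(0.053 − [H+]) = 1.95 × 10^-11
Assume [H+] ≪ 0.053: [H+] ≈ √(1.95 × 10^-11 × 0.053) = 1.02 × 10^-6 M
pH = −log(1.02 × 10^-6) = 5.99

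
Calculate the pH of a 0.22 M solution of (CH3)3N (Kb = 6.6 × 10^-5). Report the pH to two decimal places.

(CH3)3N + H2O ⇌ (CH3)3NH+ + OH-
Kb = [OH-]²/(0.22 − [OH-]) = 6.6 × 10^-5
Since Kb ≪ C₀, [OH-] ≈ √(Kb·C₀) = 3.81 × 10^-3 M.
Check: 1.7% ionized — well under 5%, approximation valid.
pOH = 2.42, so pH = 14.00 − pOH = 11.58

pH = 11.58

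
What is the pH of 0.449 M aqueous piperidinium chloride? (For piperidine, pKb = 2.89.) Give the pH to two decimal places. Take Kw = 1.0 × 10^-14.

C5H10NH2+ is the conjugate acid of the weak base C5H10NH.
Kb = 10^(−2.89) = 1.29 × 10^-3
Ka = Kw/Kb = 1.0×10^-14 / 1.29 × 10^-3 = 7.75 × 10^-12
Ka = [H+]²/(0.449 − [H+]) = 7.75 × 10^-12
Neglecting [H+] in the denominator: [H+] = √(7.75 × 10^-12 × 0.449) = 1.87 × 10^-6 M
Check: 0.00042% ionized — well under 5%, approximation valid.
pH = −log[H+] = −log(1.87 × 10^-6) = 5.73

pH = 5.73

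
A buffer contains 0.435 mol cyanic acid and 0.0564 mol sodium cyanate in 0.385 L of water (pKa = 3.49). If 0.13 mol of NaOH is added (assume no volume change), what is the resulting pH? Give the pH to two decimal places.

OH- converts HOCN to OCN-: HOCN → 0.305 mol, OCN- → 0.186 mol.
Henderson–Hasselbalch with mole ratio 0.186/0.305: pH = 3.49 + (-0.215)

pH = 3.28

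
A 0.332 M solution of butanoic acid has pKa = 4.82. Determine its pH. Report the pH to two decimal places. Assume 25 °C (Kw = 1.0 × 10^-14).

pH = 2.65

CH3(CH2)2COOH ⇌ CH3(CH2)2COO- + H+
Ka = 10^(−4.82) = 1.51 × 10^-5
From the ICE table, Ka = x²/(0.332 − x) = 1.51 × 10^-5.
Neglecting x in the denominator: x = √(1.51 × 10^-5 × 0.332) = 2.24 × 10^-3 M
Check: 0.67% ionized — well under 5%, approximation valid.
pH = −log(2.24 × 10^-3) = 2.65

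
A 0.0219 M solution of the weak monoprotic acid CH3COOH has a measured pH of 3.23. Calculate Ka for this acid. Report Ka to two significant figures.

Ka = 1.6 × 10^-5

[H+] = 10^(-3.23) = 5.89 × 10^-4 M
At equilibrium [HA] = 0.0219 − 5.89 × 10^-4 = 2.13 × 10^-2 M
Ka = [H+][A-]/[HA] = (5.89 × 10^-4)² / 2.13 × 10^-2 = 1.6 × 10^-5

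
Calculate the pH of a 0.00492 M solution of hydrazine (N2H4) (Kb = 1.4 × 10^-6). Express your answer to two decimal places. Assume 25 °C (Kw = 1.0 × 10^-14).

N2H4 + H2O ⇌ N2H5+ + OH-
From the ICE table, Kb = x²/(0.00492 − x) = 1.4 × 10^-6.
Since Kb ≪ C₀, x ≈ √(Kb·C₀) = 8.30 × 10^-5 M.
(x/C₀ = 1.7% < 5%, so the approximation holds.)
pOH = 4.08, so pH = 14.00 − pOH = 9.92

pH = 9.92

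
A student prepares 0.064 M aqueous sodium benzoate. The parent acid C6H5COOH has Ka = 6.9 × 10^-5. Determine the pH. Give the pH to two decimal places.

pH = 8.48

C6H5COO- is the conjugate base of the weak acid C6H5COOH.
Kb = Kw/Ka = 1.0×10^-14 / 6.9 × 10^-5 = 1.45 × 10^-10
Kb = [OH-]²/(0.064 − [OH-]) = 1.45 × 10^-10
Since Kb ≪ C₀, [OH-] ≈ √(Kb·C₀) = 3.05 × 10^-6 M.
Check: 0.0048% ionized — well under 5%, approximation valid.
pOH = −log(3.05 × 10^-6) = 5.52; pH = 14.00 − 5.52 = 8.48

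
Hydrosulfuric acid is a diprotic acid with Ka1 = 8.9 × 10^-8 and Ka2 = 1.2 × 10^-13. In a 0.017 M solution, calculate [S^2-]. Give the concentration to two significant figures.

First ionization gives [H+] ≈ [HS-] = 3.89 × 10^-5 M.
Second step: Ka2 = [H+][S^2-]/[HS-] ≈ [S^2-] (since [H+] ≈ [HS-]).
So [S^2-] ≈ Ka2.

1.2 × 10^-13 M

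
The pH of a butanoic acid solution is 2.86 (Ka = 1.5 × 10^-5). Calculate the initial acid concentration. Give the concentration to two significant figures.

[H+] = 10^(-2.86) = 1.38 × 10^-3 M = x
Ka = x²/(C₀ − x) ⇒ C₀ = x + x²/Ka
C₀ = 1.38 × 10^-3 + (1.38 × 10^-3)²/(1.5 × 10^-5) = 1.28 × 10^-1 M

C₀ = 1.3 × 10^-1 M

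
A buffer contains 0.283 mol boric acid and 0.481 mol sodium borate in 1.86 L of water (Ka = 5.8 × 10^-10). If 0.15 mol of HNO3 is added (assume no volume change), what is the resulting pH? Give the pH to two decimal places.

pH = 9.12

After neutralization: n(B(OH)3) = 0.433 mol, n(B(OH)4-) = 0.331 mol.
pKa = −log(5.8 × 10^-10) = 9.237
Henderson–Hasselbalch with mole ratio 0.331/0.433: pH = 9.237 + (-0.117)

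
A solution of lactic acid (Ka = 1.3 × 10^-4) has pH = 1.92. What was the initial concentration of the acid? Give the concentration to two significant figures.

C₀ = 1.1 M

[H+] = 10^(-1.92) = 1.20 × 10^-2 M = x
Ka = x²/(C₀ − x) ⇒ C₀ = x + x²/Ka
C₀ = 1.20 × 10^-2 + (1.20 × 10^-2)²/(1.3 × 10^-4) = 1.12 M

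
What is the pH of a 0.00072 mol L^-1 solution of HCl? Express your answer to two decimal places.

HCl is a strong acid and dissociates completely, so [H+] = 0.00072 M.
pH = -log(0.00072) = 3.14

pH = 3.14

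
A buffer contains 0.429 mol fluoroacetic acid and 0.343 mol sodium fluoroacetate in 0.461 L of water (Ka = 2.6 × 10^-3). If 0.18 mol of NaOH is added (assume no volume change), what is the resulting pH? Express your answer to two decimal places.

OH- converts FCH2COOH to FCH2COO-: FCH2COOH → 0.249 mol, FCH2COO- → 0.523 mol.
pKa = −log(2.6 × 10^-3) = 2.585
pH = pKa + log([A⁻]/[HA]) = 2.585 + log(0.523/0.249) = 2.585 +0.322

pH = 2.91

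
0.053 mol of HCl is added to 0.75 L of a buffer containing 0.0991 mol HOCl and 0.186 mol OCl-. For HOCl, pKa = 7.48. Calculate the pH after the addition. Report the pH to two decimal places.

Added H+ converts OCl- to HOCl: HOCl → 0.152 mol, OCl- → 0.133 mol.
pH = pKa + log(n_OCl-/n_HOCl) = 7.48 + log(0.133/0.152) = 7.48 + (-0.058)

pH = 7.42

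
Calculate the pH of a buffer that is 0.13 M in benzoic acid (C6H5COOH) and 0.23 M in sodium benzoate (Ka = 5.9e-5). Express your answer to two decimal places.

pH = 4.48

pKa = −log(5.9 × 10^-5) = 4.229
Henderson–Hasselbalch: pH = pKa + log([C6H5COO-]/[C6H5COOH]) = 4.229 + log(0.23/0.13)
pH = 4.229 + (+0.248) = 4.48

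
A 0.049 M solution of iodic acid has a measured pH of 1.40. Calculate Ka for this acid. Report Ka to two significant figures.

[H+] = 10^(-1.40) = 3.98 × 10^-2 M
At equilibrium [HA] = 0.049 − 3.98 × 10^-2 = 9.20 × 10^-3 M
Ka = [H+][A-]/[HA] = (3.98 × 10^-2)² / 9.20 × 10^-3 = 1.7 × 10^-1

Ka = 1.7 × 10^-1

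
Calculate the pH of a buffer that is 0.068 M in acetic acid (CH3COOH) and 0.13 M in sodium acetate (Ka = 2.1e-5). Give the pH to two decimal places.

pH = 4.96

pKa = −log(2.1 × 10^-5) = 4.678
pH = pKa + log([A⁻]/[HA]) = 4.678 + log(0.13/0.068)
pH = 4.678 + (+0.281) = 4.96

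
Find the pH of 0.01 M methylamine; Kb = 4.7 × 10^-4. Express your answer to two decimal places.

pH = 11.29

CH3NH2 + H2O ⇌ CH3NH3+ + OH-
Kb = [OH-]²/(0.01 − [OH-]) = 4.7 × 10^-4
[OH-] is not negligible relative to C₀; solve [OH-]² + 0.00047·[OH-] − 4.7e-06 = 0.
[OH-] = [−0.00047 + √(0.00047² + 1.88e-05)]/2 = 1.95 × 10^-3 M
pOH = −log(1.95 × 10^-3) = 2.71; pH = 14.00 − 2.71 = 11.29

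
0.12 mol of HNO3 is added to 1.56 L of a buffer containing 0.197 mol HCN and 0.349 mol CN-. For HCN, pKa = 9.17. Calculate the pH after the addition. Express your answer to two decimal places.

pH = 9.03

After neutralization: n(HCN) = 0.317 mol, n(CN-) = 0.229 mol.
pH = pKa + log(n_CN-/n_HCN) = 9.17 + log(0.229/0.317) = 9.17 + (-0.141)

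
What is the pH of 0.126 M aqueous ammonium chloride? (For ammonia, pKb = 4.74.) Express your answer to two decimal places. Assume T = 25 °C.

pH = 5.08

NH4+ is the conjugate acid of the weak base NH3.
Kb = 10^(−4.74) = 1.82 × 10^-5
Ka = Kw/Kb = 1.0×10^-14 / 1.82 × 10^-5 = 5.49 × 10^-10
From the ICE table, Ka = x²/(0.126 − x) = 5.49 × 10^-10.
Assume x ≪ 0.126: x ≈ √(5.49 × 10^-10 × 0.126) = 8.32 × 10^-6 M
(x/C₀ = 0.0066% < 5%, so the approximation holds.)
pH = −log[H+] = −log(8.32 × 10^-6) = 5.08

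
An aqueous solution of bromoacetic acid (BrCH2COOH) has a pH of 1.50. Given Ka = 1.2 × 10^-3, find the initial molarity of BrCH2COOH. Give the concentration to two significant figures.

[H+] = 10^(-1.50) = 3.16 × 10^-2 M = x
Ka = x²/(C₀ − x) ⇒ C₀ = x + x²/Ka
C₀ = 3.16 × 10^-2 + (3.16 × 10^-2)²/(1.2 × 10^-3) = 8.64 × 10^-1 M

C₀ = 8.6 × 10^-1 M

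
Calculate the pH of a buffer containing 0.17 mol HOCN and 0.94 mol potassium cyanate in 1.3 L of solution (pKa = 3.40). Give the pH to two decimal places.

pH = 4.14

Using pH = pKa + log([base]/[acid]) with [base]/[acid] = 0.94/0.17:
pH = 3.40 + (+0.743) = 4.14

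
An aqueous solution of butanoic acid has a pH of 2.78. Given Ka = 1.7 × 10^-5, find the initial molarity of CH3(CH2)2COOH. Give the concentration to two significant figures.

C₀ = 1.6 × 10^-1 M

[H+] = 10^(-2.78) = 1.66 × 10^-3 M = x
Ka = x²/(C₀ − x) ⇒ C₀ = x + x²/Ka
C₀ = 1.66 × 10^-3 + (1.66 × 10^-3)²/(1.7 × 10^-5) = 1.64 × 10^-1 M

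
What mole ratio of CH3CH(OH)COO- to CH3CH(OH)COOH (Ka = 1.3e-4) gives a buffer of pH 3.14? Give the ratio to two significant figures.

pKa = -log(1.3 × 10^-4) = 3.886
pH = pKa + log(r) ⇒ log(r) = 3.14 − 3.886 = -0.746
r = [CH3CH(OH)COO-]/[CH3CH(OH)COOH] = 10^(-0.746) = 0.179

ratio = 0.18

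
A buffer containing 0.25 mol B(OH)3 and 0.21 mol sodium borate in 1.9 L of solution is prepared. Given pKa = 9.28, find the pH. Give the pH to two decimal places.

Using pH = pKa + log([base]/[acid]) with [base]/[acid] = 0.21/0.25:
pH = 9.28 + (-0.076) = 9.20

pH = 9.20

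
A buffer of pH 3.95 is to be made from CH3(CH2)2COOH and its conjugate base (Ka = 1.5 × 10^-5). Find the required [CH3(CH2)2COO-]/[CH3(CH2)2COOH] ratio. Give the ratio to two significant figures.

ratio = 0.13

pKa = -log(1.5 × 10^-5) = 4.824
pH = pKa + log(r) ⇒ log(r) = 3.95 − 4.824 = -0.874
r = [CH3(CH2)2COO-]/[CH3(CH2)2COOH] = 10^(-0.874) = 0.134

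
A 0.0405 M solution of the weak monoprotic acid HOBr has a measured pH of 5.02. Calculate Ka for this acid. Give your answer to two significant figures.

Ka = 2.3 × 10^-9

[H+] = 10^(-5.02) = 9.55 × 10^-6 M
At equilibrium [HA] = 0.0405 − 9.55 × 10^-6 = 4.05 × 10^-2 M
Ka = [H+][A-]/[HA] = (9.55 × 10^-6)² / 4.05 × 10^-2 = 2.3 × 10^-9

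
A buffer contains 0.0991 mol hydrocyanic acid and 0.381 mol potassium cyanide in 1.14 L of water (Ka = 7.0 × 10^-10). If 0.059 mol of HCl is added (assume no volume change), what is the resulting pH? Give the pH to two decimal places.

After neutralization: n(HCN) = 0.158 mol, n(CN-) = 0.322 mol.
pKa = −log(7.0 × 10^-10) = 9.155
pH = pKa + log(n_CN-/n_HCN) = 9.155 + log(0.322/0.158) = 9.155 + (+0.309)

pH = 9.46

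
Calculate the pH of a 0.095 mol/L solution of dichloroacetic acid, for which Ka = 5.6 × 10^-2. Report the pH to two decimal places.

pH = 1.30

Cl2CHCOOH ⇌ Cl2CHCOO- + H+
From the ICE table, Ka = x²/(0.095 − x) = 5.6 × 10^-2.
Here C₀/Ka ≈ 1.7, so the small-x approximation fails. Use the quadratic:
x = [−0.056 + √(0.056² + 0.0213)]/2 = 5.01 × 10^-2 M
pH = −log(5.01 × 10^-2) = 1.30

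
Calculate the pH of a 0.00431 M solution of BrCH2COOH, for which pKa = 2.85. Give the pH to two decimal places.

BrCH2COOH ⇌ BrCH2COO- + H+
Ka = 10^(−2.85) = 1.41 × 10^-3
Let x = [H+] at equilibrium. Ka = x²/(0.00431 − x).
x is not negligible relative to C₀; solve x² + 0.00141·x − 6.08e-06 = 0.
x = [−0.00141 + √(0.00141² + 2.43e-05)]/2 = 1.86 × 10^-3 M
pH = −log[H+] = −log(1.86 × 10^-3) = 2.73

pH = 2.73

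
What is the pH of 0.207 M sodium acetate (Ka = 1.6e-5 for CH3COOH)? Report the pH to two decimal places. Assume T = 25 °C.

pH = 9.06

CH3COO- is the conjugate base of the weak acid CH3COOH.
Kb = Kw/Ka = 1.0×10^-14 / 1.6 × 10^-5 = 6.25 × 10^-10
From the ICE table, Kb = [OH-]²/(0.207 − [OH-]) = 6.25 × 10^-10.
Assume [OH-] ≪ 0.207: [OH-] ≈ √(6.25 × 10^-10 × 0.207) = 1.14 × 10^-5 M
([OH-]/C₀ = 0.0055% < 5%, so the approximation holds.)
pOH = −log(1.14 × 10^-5) = 4.94; pH = 14.00 − 4.94 = 9.06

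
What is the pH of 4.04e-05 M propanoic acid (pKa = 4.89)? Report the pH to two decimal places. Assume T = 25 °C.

pH = 4.76

CH3CH2COOH ⇌ CH3CH2COO- + H+
Ka = 10^(−4.89) = 1.29 × 10^-5
From the ICE table, Ka = [H+]²/(4.04e-05 − [H+]) = 1.29 × 10^-5.
Here C₀/Ka ≈ 3.13, so the small-[H+] approximation fails. Use the quadratic:
[H+] = [−1.29e-05 + √(1.29e-05² + 2.08e-09)]/2 = 1.73 × 10^-5 M
pH = −log(1.73 × 10^-5) = 4.76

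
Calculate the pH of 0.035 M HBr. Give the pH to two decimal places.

HBr is a strong acid and dissociates completely, so [H+] = 0.035 M.
pH = -log(0.035) = 1.46

pH = 1.46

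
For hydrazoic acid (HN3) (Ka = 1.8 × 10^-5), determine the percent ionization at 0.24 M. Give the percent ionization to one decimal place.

0.9%

HN3 ⇌ N3- + H+; let x = [H+] at equilibrium.
x ≈ √(Ka·C₀) = √(1.8 × 10^-5 × 0.24) = 2.08 × 10^-3 M
% ionization = x/C₀ × 100% = 2.08 × 10^-3/0.24 × 100% = 0.9%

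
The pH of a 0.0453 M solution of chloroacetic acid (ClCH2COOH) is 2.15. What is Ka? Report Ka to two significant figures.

Ka = 1.3 × 10^-3

[H+] = 10^(-2.15) = 7.08 × 10^-3 M
At equilibrium [HA] = 0.0453 − 7.08 × 10^-3 = 3.82 × 10^-2 M
Ka = [H+][A-]/[HA] = (7.08 × 10^-3)² / 3.82 × 10^-2 = 1.3 × 10^-3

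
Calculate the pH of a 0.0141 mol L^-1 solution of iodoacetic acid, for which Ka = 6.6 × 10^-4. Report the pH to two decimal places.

pH = 2.56

ICH2COOH ⇌ ICH2COO- + H+
Ka = [H+]²/(0.0141 − [H+]) = 6.6 × 10^-4
The 5% rule fails; solving [H+]² + Ka·[H+] − Ka·C₀ = 0 exactly:
[H+] = [−0.00066 + √(0.00066² + 3.72e-05)]/2 = 2.74 × 10^-3 M
pH = −log(2.74 × 10^-3) = 2.56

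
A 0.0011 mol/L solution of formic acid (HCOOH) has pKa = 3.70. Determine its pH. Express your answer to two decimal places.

pH = 3.42

HCOOH ⇌ HCOO- + H+
Ka = 10^(−3.70) = 2.00 × 10^-4
Ka = [H+]²/(0.0011 − [H+]) = 2.00 × 10^-4
Here C₀/Ka ≈ 5.5, so the small-[H+] approximation fails. Use the quadratic:
[H+] = (−Ka + √(Ka² + 4·Ka·C₀))/2 = 3.80 × 10^-4 M
pH = −log(3.80 × 10^-4) = 3.42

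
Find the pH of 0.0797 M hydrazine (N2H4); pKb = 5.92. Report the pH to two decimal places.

pH = 10.49

N2H4 + H2O ⇌ N2H5+ + OH-
Kb = 10^(−5.92) = 1.20 × 10^-6
From the ICE table, Kb = [OH-]²/(0.0797 − [OH-]) = 1.20 × 10^-6.
Neglecting [OH-] in the denominator: [OH-] = √(1.20 × 10^-6 × 0.0797) = 3.09 × 10^-4 M
Check: 0.39% ionized — well under 5%, approximation valid.
pOH = −log(3.09 × 10^-4) = 3.51; pH = 14.00 − 3.51 = 10.49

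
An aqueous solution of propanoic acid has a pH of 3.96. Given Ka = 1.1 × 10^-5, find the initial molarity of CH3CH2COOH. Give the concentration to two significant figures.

C₀ = 1.2 × 10^-3 M

[H+] = 10^(-3.96) = 1.10 × 10^-4 M = x
Ka = x²/(C₀ − x) ⇒ C₀ = x + x²/Ka
C₀ = 1.10 × 10^-4 + (1.10 × 10^-4)²/(1.1 × 10^-5) = 1.21 × 10^-3 M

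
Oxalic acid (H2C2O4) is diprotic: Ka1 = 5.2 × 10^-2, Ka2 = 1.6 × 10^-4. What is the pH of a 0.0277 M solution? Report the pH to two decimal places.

Since Ka1 ≫ Ka2, the first ionization dominates [H+].
Ka1 = x²/(0.0277 − x) = 5.2 × 10^-2
Solving the quadratic: x = (−Ka1 + √(Ka1² + 4·Ka1·C₀))/2 = 2.00 × 10^-2 M
pH = −log(2.00 × 10^-2) = 1.70

pH = 1.70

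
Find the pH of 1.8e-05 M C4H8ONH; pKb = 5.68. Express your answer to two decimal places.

C4H8ONH + H2O ⇌ C4H8ONH2+ + OH-
Kb = 10^(−5.68) = 2.09 × 10^-6
Kb = [OH-]²/(1.8e-05 − [OH-]) = 2.09 × 10^-6
[OH-] is not negligible relative to C₀; solve [OH-]² + 2.09e-06·[OH-] − 3.76e-11 = 0.
[OH-] = [−2.09e-06 + √(2.09e-06² + 1.5e-10)]/2 = 5.18 × 10^-6 M
pOH = −log(5.18 × 10^-6) = 5.29; pH = 14.00 − 5.29 = 8.71

pH = 8.71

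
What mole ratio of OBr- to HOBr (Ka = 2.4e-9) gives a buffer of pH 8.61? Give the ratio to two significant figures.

ratio = 0.98

pKa = -log(2.4 × 10^-9) = 8.620
pH = pKa + log(r) ⇒ log(r) = 8.61 − 8.620 = -0.010
r = [OBr-]/[HOBr] = 10^(-0.010) = 0.977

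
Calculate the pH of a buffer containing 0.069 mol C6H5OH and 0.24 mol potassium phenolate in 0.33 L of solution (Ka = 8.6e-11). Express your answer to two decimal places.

pH = 10.61

pKa = −log(8.6 × 10^-11) = 10.066
Henderson–Hasselbalch: pH = pKa + log([C6H5O-]/[C6H5OH]) = 10.066 + log(0.24/0.069)
pH = 10.066 + (+0.541) = 10.61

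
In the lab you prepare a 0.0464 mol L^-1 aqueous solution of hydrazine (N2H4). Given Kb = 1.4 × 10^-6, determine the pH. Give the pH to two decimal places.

pH = 10.41

N2H4 + H2O ⇌ N2H5+ + OH-
Let x = [OH-] at equilibrium. Kb = x²/(0.0464 − x).
Neglecting x in the denominator: x = √(1.4 × 10^-6 × 0.0464) = 2.55 × 10^-4 M
Check: 0.55% ionized — well under 5%, approximation valid.
pOH = 3.59, so pH = 14.00 − pOH = 10.41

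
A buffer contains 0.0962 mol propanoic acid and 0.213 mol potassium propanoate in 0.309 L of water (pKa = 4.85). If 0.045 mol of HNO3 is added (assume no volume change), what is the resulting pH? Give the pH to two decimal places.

After neutralization: n(CH3CH2COOH) = 0.141 mol, n(CH3CH2COO-) = 0.168 mol.
pH = pKa + log([A⁻]/[HA]) = 4.85 + log(0.168/0.141) = 4.85 +0.076

pH = 4.93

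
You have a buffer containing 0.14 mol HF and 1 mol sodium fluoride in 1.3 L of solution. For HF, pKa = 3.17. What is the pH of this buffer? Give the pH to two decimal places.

pH = pKa + log([A⁻]/[HA]) = 3.17 + log(1/0.14)
pH = 3.17 + (+0.854) = 4.02

pH = 4.02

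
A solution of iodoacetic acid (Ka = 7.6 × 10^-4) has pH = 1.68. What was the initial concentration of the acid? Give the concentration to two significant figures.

C₀ = 6.0 × 10^-1 M

[H+] = 10^(-1.68) = 2.09 × 10^-2 M = x
Ka = x²/(C₀ − x) ⇒ C₀ = x + x²/Ka
C₀ = 2.09 × 10^-2 + (2.09 × 10^-2)²/(7.6 × 10^-4) = 5.96 × 10^-1 M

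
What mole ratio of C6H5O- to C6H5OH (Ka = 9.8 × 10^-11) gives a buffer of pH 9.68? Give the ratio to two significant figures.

ratio = 0.47

pKa = -log(9.8 × 10^-11) = 10.009
pH = pKa + log(r) ⇒ log(r) = 9.68 − 10.009 = -0.329
r = [C6H5O-]/[C6H5OH] = 10^(-0.329) = 0.469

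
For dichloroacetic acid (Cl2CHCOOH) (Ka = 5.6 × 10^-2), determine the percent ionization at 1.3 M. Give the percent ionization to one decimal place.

Cl2CHCOOH ⇌ Cl2CHCOO- + H+; let x = [H+] at equilibrium.
Ka = x²/(C₀ − x); solving the quadratic gives x = 2.43 × 10^-1 M.
% ionization = x/C₀ × 100% = 2.43 × 10^-1/1.3 × 100% = 18.7%

18.7%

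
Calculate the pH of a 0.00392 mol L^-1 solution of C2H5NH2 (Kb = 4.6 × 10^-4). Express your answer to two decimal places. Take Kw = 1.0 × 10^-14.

pH = 11.05

C2H5NH2 + H2O ⇌ C2H5NH3+ + OH-
Kb = x²/(0.00392 − x) = 4.6 × 10^-4
The 5% rule fails; solving x² + Kb·x − Kb·C₀ = 0 exactly:
x = (−Kb + √(Kb² + 4·Kb·C₀))/2 = 1.13 × 10^-3 M
pOH = −log(1.13 × 10^-3) = 2.95; pH = 14.00 − 2.95 = 11.05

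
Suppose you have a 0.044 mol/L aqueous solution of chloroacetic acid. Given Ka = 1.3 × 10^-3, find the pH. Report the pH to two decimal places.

ClCH2COOH ⇌ ClCH2COO- + H+
From the ICE table, Ka = [H+]²/(0.044 − [H+]) = 1.3 × 10^-3.
Here C₀/Ka ≈ 33.8, so the small-[H+] approximation fails. Use the quadratic:
[H+] = (−Ka + √(Ka² + 4·Ka·C₀))/2 = 6.94 × 10^-3 M
pH = −log[H+] = −log(6.94 × 10^-3) = 2.16

pH = 2.16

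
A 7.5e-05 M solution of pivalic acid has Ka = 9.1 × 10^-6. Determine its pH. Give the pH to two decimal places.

pH = 4.66

(CH3)3CCOOH ⇌ (CH3)3CCOO- + H+
Let x = [H+] at equilibrium. Ka = x²/(7.5e-05 − x).
The 5% rule fails; solving x² + Ka·x − Ka·C₀ = 0 exactly:
x = (−Ka + √(Ka² + 4·Ka·C₀))/2 = 2.20 × 10^-5 M
pH = −log[H+] = −log(2.20 × 10^-5) = 4.66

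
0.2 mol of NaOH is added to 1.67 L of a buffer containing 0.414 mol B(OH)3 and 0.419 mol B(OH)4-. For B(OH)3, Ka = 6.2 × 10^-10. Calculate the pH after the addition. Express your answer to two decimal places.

After neutralization: n(B(OH)3) = 0.214 mol, n(B(OH)4-) = 0.619 mol.
pKa = −log(6.2 × 10^-10) = 9.208
pH = pKa + log([A⁻]/[HA]) = 9.208 + log(0.619/0.214) = 9.208 +0.461

pH = 9.67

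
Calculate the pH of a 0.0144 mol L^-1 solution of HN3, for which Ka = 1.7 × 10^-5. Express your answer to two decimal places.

pH = 3.31

HN3 ⇌ N3- + H+
Ka = x²/(0.0144 − x) = 1.7 × 10^-5
Since Ka ≪ C₀, x ≈ √(Ka·C₀) = 4.95 × 10^-4 M.
Check: 3.4% ionized — well under 5%, approximation valid.
pH = −log[H+] = −log(4.95 × 10^-4) = 3.31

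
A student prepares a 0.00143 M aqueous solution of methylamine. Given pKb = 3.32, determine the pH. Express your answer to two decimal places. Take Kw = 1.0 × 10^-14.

pH = 10.79

CH3NH2 + H2O ⇌ CH3NH3+ + OH-
Kb = 10^(−3.32) = 4.79 × 10^-4
Kb = [OH-]²/(0.00143 − [OH-]) = 4.79 × 10^-4
Here C₀/Kb ≈ 2.99, so the small-[OH-] approximation fails. Use the quadratic:
[OH-] = [−0.000479 + √(0.000479² + 2.74e-06)]/2 = 6.22 × 10^-4 M
pOH = 3.21, so pH = 14.00 − pOH = 10.79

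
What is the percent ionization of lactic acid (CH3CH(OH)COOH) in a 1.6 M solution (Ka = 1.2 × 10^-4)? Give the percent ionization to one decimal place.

CH3CH(OH)COOH ⇌ CH3CH(OH)COO- + H+; let x = [H+] at equilibrium.
x ≈ √(Ka·C₀) = √(1.2 × 10^-4 × 1.6) = 1.39 × 10^-2 M
Fraction ionized = 1.39 × 10^-2 / 1.6 = 0.0087 → 0.9%

0.9%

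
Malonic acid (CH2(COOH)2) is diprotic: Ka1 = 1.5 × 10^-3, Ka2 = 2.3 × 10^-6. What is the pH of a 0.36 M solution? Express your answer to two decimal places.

pH = 1.65

Ka1 ≫ Ka2, so treat the first dissociation as the only significant source of H+.
Ka1 = x²/(0.36 − x) = 1.5 × 10^-3
Solving the quadratic: x = (−Ka1 + √(Ka1² + 4·Ka1·C₀))/2 = 2.25 × 10^-2 M
pH = −log(2.25 × 10^-2) = 1.65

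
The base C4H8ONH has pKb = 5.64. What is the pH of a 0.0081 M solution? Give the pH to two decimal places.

pH = 10.13

C4H8ONH + H2O ⇌ C4H8ONH2+ + OH-
Kb = 10^(−5.64) = 2.29 × 10^-6
From the ICE table, Kb = x²/(0.0081 − x) = 2.29 × 10^-6.
Neglecting x in the denominator: x = √(2.29 × 10^-6 × 0.0081) = 1.36 × 10^-4 M
(x/C₀ = 1.7% < 5%, so the approximation holds.)
pOH = 3.87, so pH = 14.00 − pOH = 10.13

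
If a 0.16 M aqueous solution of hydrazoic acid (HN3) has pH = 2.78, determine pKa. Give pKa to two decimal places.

[H+] = 10^(-2.78) = 1.66 × 10^-3 M
At equilibrium [HA] = 0.16 − 1.66 × 10^-3 = 1.58 × 10^-1 M
Ka = [H+][A-]/[HA] = (1.66 × 10^-3)² / 1.58 × 10^-1 = 1.74 × 10^-5
pKa = -log(1.74 × 10^-5) = 4.76

pKa = 4.76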